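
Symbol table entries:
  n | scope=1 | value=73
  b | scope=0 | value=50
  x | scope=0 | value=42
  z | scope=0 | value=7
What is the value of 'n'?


Searching symbol table for 'n':
  n | scope=1 | value=73 <- MATCH
  b | scope=0 | value=50
  x | scope=0 | value=42
  z | scope=0 | value=7
Found 'n' at scope 1 with value 73

73


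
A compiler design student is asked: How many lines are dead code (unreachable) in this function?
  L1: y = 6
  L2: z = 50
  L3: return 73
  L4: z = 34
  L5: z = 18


Analyzing control flow:
  L1: reachable (before return)
  L2: reachable (before return)
  L3: reachable (return statement)
  L4: DEAD (after return at L3)
  L5: DEAD (after return at L3)
Return at L3, total lines = 5
Dead lines: L4 through L5
Count: 2

2


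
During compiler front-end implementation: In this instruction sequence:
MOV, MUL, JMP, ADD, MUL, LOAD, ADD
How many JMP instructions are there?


Scanning instruction sequence for JMP:
  Position 1: MOV
  Position 2: MUL
  Position 3: JMP <- MATCH
  Position 4: ADD
  Position 5: MUL
  Position 6: LOAD
  Position 7: ADD
Matches at positions: [3]
Total JMP count: 1

1


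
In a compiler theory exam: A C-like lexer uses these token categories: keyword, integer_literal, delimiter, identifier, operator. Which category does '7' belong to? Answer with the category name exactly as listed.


Token: '7'
Checking categories:
  identifier: no
  integer_literal: YES
  operator: no
  keyword: no
  delimiter: no
Category: integer_literal

integer_literal


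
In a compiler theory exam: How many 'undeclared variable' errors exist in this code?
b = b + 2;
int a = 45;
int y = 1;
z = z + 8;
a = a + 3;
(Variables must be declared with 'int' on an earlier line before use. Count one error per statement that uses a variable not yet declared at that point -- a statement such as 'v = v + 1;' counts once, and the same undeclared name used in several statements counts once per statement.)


Scanning code line by line:
  Line 1: use 'b' -> ERROR (undeclared)
  Line 2: declare 'a' -> declared = ['a']
  Line 3: declare 'y' -> declared = ['a', 'y']
  Line 4: use 'z' -> ERROR (undeclared)
  Line 5: use 'a' -> OK (declared)
Total undeclared variable errors: 2

2


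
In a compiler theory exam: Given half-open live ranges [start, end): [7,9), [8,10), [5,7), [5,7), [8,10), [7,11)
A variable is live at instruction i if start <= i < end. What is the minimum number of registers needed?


Live ranges:
  Var0: [7, 9)
  Var1: [8, 10)
  Var2: [5, 7)
  Var3: [5, 7)
  Var4: [8, 10)
  Var5: [7, 11)
Sweep-line events (position, delta, active):
  pos=5 start -> active=1
  pos=5 start -> active=2
  pos=7 end -> active=1
  pos=7 end -> active=0
  pos=7 start -> active=1
  pos=7 start -> active=2
  pos=8 start -> active=3
  pos=8 start -> active=4
  pos=9 end -> active=3
  pos=10 end -> active=2
  pos=10 end -> active=1
  pos=11 end -> active=0
Maximum simultaneous active: 4
Minimum registers needed: 4

4


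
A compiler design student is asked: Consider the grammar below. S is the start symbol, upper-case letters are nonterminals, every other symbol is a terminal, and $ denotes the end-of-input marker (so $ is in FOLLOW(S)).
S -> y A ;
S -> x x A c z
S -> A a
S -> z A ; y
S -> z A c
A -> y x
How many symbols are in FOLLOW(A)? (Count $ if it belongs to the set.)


S is the start symbol and does not occur in any rule body, so FOLLOW(S) = {$}.
Examining every occurrence of A in a rule body:
  S -> y A ; : A is followed by terminal ';' -> add ';'
  S -> x x A c z : A is followed by terminal 'c' -> add 'c'
  S -> A a : A is followed by terminal 'a' -> add 'a'
  S -> z A ; y : A is followed by terminal ';' -> add ';' (already in the set)
  S -> z A c : A is followed by terminal 'c' -> add 'c' (already in the set)
  A -> y x : A does not occur in the body -> contributes nothing
FOLLOW(A) = {;, a, c}
Count: 3

3


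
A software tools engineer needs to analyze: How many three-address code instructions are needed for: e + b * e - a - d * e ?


Expression: e + b * e - a - d * e
Generating three-address code (respecting * over +/- precedence):
  Instruction 1: t1 = b * e
  Instruction 2: t2 = d * e
  Instruction 3: t3 = e + t1
  Instruction 4: t4 = t3 - a
  Instruction 5: t5 = t4 - t2
Total instructions: 5

5


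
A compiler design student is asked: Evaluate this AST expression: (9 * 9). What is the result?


Expression: (9 * 9)
Evaluating step by step:
  9 * 9 = 81
Result: 81

81


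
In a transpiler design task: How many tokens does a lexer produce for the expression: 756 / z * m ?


Scanning '756 / z * m'
Token 1: '756' -> integer_literal
Token 2: '/' -> operator
Token 3: 'z' -> identifier
Token 4: '*' -> operator
Token 5: 'm' -> identifier
Total tokens: 5

5


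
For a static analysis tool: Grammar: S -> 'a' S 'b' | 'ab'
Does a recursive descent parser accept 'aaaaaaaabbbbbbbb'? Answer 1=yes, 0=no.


Grammar accepts strings of the form a^n b^n (n >= 1)
Word: 'aaaaaaaabbbbbbbb'
Counting: 8 a's and 8 b's
Check: 8 == 8? Yes
Derivation (S -> aSb applied 7 time(s), then S -> ab): S => aSb => aaSbb => aaaSbbb => aaaaSbbbb => aaaaaSbbbbb => aaaaaaSbbbbbb => aaaaaaaSbbbbbbb => aaaaaaaabbbbbbbb
Accepted

1


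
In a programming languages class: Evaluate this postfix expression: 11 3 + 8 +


Processing tokens left to right:
Push 11, Push 3
Pop 11 and 3, compute 11 + 3 = 14, push 14
Push 8
Pop 14 and 8, compute 14 + 8 = 22, push 22
Stack result: 22

22


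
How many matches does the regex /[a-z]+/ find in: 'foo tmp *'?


Pattern: /[a-z]+/ (identifiers)
Input: 'foo tmp *'
Scanning for matches:
  Match 1: 'foo'
  Match 2: 'tmp'
Total matches: 2

2


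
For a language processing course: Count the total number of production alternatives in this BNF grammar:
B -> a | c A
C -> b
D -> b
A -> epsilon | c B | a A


Counting alternatives per rule:
  B: 2 alternative(s)
  C: 1 alternative(s)
  D: 1 alternative(s)
  A: 3 alternative(s)
Sum: 2 + 1 + 1 + 3 = 7

7


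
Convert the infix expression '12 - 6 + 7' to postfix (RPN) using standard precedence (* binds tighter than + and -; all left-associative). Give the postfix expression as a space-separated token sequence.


Applying the shunting-yard algorithm:
  Operand 12 -> output
  Push '-' onto operator stack -> op-stack: [-]
  Operand 6 -> output
  See '+' (prec 1); top '-' (prec 1) >= it -> pop '-' to output
  Push '+' onto operator stack -> op-stack: [+]
  Operand 7 -> output
  End of input: pop '+' to output
Postfix result: 12 6 - 7 +

12 6 - 7 +


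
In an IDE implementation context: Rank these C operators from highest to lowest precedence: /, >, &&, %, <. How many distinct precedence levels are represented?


Looking up precedence for each operator:
  / -> precedence 6
  > -> precedence 4
  && -> precedence 2
  % -> precedence 6
  < -> precedence 4
Sorted highest to lowest: /, %, >, <, &&
Distinct precedence values: [6, 4, 2]
Number of distinct levels: 3

3


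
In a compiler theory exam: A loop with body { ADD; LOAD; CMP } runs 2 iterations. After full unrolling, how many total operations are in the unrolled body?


Loop body operations: ADD, LOAD, CMP (3 ops per iteration)
Unrolling 2 iterations:
  Iteration 1: ADD, LOAD, CMP (3 ops)
  Iteration 2: ADD, LOAD, CMP (3 ops)
Total: 2 iterations * 3 ops/iter = 6 operations

6


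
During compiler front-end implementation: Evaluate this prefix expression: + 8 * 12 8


Parsing prefix expression: + 8 * 12 8
Step 1: Innermost operation '* 12 8'
  12 * 8 = 96
Step 2: Outer operation '+ 8 [96]'
  8 + 96 = 104

104


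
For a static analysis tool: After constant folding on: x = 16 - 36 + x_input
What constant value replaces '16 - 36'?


Identifying constant sub-expression:
  Original: x = 16 - 36 + x_input
  16 and 36 are both compile-time constants
  Evaluating: 16 - 36 = -20
  After folding: x = -20 + x_input

-20


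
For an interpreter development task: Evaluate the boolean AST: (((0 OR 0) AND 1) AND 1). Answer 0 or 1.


Step 1: Evaluate inner node
  0 OR 0 = 0
Step 2: Evaluate next node
  0 AND 1 = 0
Step 3: Evaluate root node
  0 AND 1 = 0

0


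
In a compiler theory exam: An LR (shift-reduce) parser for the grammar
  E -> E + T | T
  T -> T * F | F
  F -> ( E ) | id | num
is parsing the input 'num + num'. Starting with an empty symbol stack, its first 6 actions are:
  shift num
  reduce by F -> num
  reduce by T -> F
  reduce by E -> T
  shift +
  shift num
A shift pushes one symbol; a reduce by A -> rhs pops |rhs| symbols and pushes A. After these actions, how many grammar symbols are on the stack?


Tracking the symbol stack through each action:
  Action 1: shift 'num' : push -> stack = [num] (size 1)
  Action 2: reduce by F -> num : pop 1, push F -> stack = [F] (size 1)
  Action 3: reduce by T -> F : pop 1, push T -> stack = [T] (size 1)
  Action 4: reduce by E -> T : pop 1, push E -> stack = [E] (size 1)
  Action 5: shift '+' : push -> stack = [E, +] (size 2)
  Action 6: shift 'num' : push -> stack = [E, +, num] (size 3)
Final stack size: 3

3


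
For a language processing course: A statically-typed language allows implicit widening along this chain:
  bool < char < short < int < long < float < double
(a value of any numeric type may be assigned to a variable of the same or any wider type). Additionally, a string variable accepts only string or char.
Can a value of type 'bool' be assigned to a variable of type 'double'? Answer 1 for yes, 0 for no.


Target variable type: double
Source value type: bool
Numeric ranks: bool=0, double=6
Widening allowed iff rank(source) <= rank(target): 0 <= 6? Yes
Result: 1

1


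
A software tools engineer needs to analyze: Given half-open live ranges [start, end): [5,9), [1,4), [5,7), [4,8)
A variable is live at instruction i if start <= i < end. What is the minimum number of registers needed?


Live ranges:
  Var0: [5, 9)
  Var1: [1, 4)
  Var2: [5, 7)
  Var3: [4, 8)
Sweep-line events (position, delta, active):
  pos=1 start -> active=1
  pos=4 end -> active=0
  pos=4 start -> active=1
  pos=5 start -> active=2
  pos=5 start -> active=3
  pos=7 end -> active=2
  pos=8 end -> active=1
  pos=9 end -> active=0
Maximum simultaneous active: 3
Minimum registers needed: 3

3


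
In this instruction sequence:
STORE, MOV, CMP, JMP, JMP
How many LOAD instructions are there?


Scanning instruction sequence for LOAD:
  Position 1: STORE
  Position 2: MOV
  Position 3: CMP
  Position 4: JMP
  Position 5: JMP
Matches at positions: []
Total LOAD count: 0

0


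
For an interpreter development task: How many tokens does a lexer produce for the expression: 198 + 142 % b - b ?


Scanning '198 + 142 % b - b'
Token 1: '198' -> integer_literal
Token 2: '+' -> operator
Token 3: '142' -> integer_literal
Token 4: '%' -> operator
Token 5: 'b' -> identifier
Token 6: '-' -> operator
Token 7: 'b' -> identifier
Total tokens: 7

7


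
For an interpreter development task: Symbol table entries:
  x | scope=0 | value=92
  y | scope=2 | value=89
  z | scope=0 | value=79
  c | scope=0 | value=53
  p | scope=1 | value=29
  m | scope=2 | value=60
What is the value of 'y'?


Searching symbol table for 'y':
  x | scope=0 | value=92
  y | scope=2 | value=89 <- MATCH
  z | scope=0 | value=79
  c | scope=0 | value=53
  p | scope=1 | value=29
  m | scope=2 | value=60
Found 'y' at scope 2 with value 89

89


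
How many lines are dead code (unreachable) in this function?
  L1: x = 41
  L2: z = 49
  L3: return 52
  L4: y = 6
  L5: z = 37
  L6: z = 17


Analyzing control flow:
  L1: reachable (before return)
  L2: reachable (before return)
  L3: reachable (return statement)
  L4: DEAD (after return at L3)
  L5: DEAD (after return at L3)
  L6: DEAD (after return at L3)
Return at L3, total lines = 6
Dead lines: L4 through L6
Count: 3

3


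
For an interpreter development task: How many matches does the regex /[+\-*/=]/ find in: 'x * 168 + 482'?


Pattern: /[+\-*/=]/ (operators)
Input: 'x * 168 + 482'
Scanning for matches:
  Match 1: '*'
  Match 2: '+'
Total matches: 2

2


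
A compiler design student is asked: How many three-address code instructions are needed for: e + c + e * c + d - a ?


Expression: e + c + e * c + d - a
Generating three-address code (respecting * over +/- precedence):
  Instruction 1: t1 = e * c
  Instruction 2: t2 = e + c
  Instruction 3: t3 = t2 + t1
  Instruction 4: t4 = t3 + d
  Instruction 5: t5 = t4 - a
Total instructions: 5

5


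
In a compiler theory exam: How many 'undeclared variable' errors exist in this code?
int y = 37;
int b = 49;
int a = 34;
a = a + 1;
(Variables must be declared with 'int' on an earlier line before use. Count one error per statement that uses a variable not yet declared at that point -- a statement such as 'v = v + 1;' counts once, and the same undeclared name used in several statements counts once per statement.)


Scanning code line by line:
  Line 1: declare 'y' -> declared = ['y']
  Line 2: declare 'b' -> declared = ['b', 'y']
  Line 3: declare 'a' -> declared = ['a', 'b', 'y']
  Line 4: use 'a' -> OK (declared)
Total undeclared variable errors: 0

0


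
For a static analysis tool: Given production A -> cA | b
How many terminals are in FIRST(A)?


Production: A -> cA | b
Examining each alternative for leading terminals:
  A -> cA : first terminal = 'c'
  A -> b : first terminal = 'b'
FIRST(A) = {b, c}
Count: 2

2


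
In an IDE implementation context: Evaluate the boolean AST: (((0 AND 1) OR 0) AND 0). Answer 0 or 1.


Step 1: Evaluate inner node
  0 AND 1 = 0
Step 2: Evaluate next node
  0 OR 0 = 0
Step 3: Evaluate root node
  0 AND 0 = 0

0


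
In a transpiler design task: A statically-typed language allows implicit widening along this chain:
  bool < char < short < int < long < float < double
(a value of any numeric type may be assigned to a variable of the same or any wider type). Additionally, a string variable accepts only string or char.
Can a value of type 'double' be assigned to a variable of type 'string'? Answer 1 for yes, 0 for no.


Target variable type: string
Source value type: double
Rule: string accepts only {string, char}
  source 'double' in {string, char}? No
Result: 0

0


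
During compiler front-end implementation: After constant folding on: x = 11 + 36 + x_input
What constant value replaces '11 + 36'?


Identifying constant sub-expression:
  Original: x = 11 + 36 + x_input
  11 and 36 are both compile-time constants
  Evaluating: 11 + 36 = 47
  After folding: x = 47 + x_input

47


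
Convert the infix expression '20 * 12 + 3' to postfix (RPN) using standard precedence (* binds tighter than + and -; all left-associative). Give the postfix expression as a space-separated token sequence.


Applying the shunting-yard algorithm:
  Operand 20 -> output
  Push '*' onto operator stack -> op-stack: [*]
  Operand 12 -> output
  See '+' (prec 1); top '*' (prec 2) >= it -> pop '*' to output
  Push '+' onto operator stack -> op-stack: [+]
  Operand 3 -> output
  End of input: pop '+' to output
Postfix result: 20 12 * 3 +

20 12 * 3 +


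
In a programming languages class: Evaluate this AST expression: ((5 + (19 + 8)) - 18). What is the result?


Expression: ((5 + (19 + 8)) - 18)
Evaluating step by step:
  19 + 8 = 27
  5 + 27 = 32
  32 - 18 = 14
Result: 14

14


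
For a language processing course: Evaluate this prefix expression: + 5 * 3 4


Parsing prefix expression: + 5 * 3 4
Step 1: Innermost operation '* 3 4'
  3 * 4 = 12
Step 2: Outer operation '+ 5 [12]'
  5 + 12 = 17

17


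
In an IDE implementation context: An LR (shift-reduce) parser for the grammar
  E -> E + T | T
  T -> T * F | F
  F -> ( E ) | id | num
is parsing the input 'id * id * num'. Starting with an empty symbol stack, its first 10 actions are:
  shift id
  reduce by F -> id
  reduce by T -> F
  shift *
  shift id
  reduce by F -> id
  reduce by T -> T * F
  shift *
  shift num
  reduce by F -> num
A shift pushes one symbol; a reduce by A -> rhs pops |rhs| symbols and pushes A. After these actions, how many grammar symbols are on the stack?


Tracking the symbol stack through each action:
  Action 1: shift 'id' : push -> stack = [id] (size 1)
  Action 2: reduce by F -> id : pop 1, push F -> stack = [F] (size 1)
  Action 3: reduce by T -> F : pop 1, push T -> stack = [T] (size 1)
  Action 4: shift '*' : push -> stack = [T, *] (size 2)
  Action 5: shift 'id' : push -> stack = [T, *, id] (size 3)
  Action 6: reduce by F -> id : pop 1, push F -> stack = [T, *, F] (size 3)
  Action 7: reduce by T -> T * F : pop 3, push T -> stack = [T] (size 1)
  Action 8: shift '*' : push -> stack = [T, *] (size 2)
  Action 9: shift 'num' : push -> stack = [T, *, num] (size 3)
  Action 10: reduce by F -> num : pop 1, push F -> stack = [T, *, F] (size 3)
Final stack size: 3

3


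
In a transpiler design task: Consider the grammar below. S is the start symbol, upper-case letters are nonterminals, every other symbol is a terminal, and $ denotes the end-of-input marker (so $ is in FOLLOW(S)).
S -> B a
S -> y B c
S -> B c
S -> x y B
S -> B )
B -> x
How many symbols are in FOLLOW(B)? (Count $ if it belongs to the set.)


S is the start symbol and does not occur in any rule body, so FOLLOW(S) = {$}.
Examining every occurrence of B in a rule body:
  S -> B a : B is followed by terminal 'a' -> add 'a'
  S -> y B c : B is followed by terminal 'c' -> add 'c'
  S -> B c : B is followed by terminal 'c' -> add 'c' (already in the set)
  S -> x y B : B is at the right end -> add FOLLOW(S) = {$}
  S -> B ) : B is followed by terminal ')' -> add ')'
  B -> x : B does not occur in the body -> contributes nothing
FOLLOW(B) = {), a, c, $}
Count: 4

4


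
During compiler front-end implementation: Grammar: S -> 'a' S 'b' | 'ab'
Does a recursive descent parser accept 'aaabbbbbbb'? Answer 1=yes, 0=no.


Grammar accepts strings of the form a^n b^n (n >= 1)
Word: 'aaabbbbbbb'
Counting: 3 a's and 7 b's
Check: 3 == 7? No
Mismatch: a-count != b-count
Rejected

0


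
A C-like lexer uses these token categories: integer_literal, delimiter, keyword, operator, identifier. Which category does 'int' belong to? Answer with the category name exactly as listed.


Token: 'int'
Checking categories:
  identifier: no
  integer_literal: no
  operator: no
  keyword: YES
  delimiter: no
Category: keyword

keyword


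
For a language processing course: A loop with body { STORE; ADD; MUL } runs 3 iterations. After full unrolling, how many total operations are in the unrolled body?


Loop body operations: STORE, ADD, MUL (3 ops per iteration)
Unrolling 3 iterations:
  Iteration 1: STORE, ADD, MUL (3 ops)
  Iteration 2: STORE, ADD, MUL (3 ops)
  Iteration 3: STORE, ADD, MUL (3 ops)
Total: 3 iterations * 3 ops/iter = 9 operations

9


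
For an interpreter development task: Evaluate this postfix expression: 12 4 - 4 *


Processing tokens left to right:
Push 12, Push 4
Pop 12 and 4, compute 12 - 4 = 8, push 8
Push 4
Pop 8 and 4, compute 8 * 4 = 32, push 32
Stack result: 32

32


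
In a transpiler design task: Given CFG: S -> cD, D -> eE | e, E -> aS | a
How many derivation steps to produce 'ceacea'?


Grammar: S -> cD, D -> eE | e, E -> aS | a
Deriving 'ceacea':
Step 1: S -> cD => cD
Step 2: D -> eE => ceE
Step 3: E -> aS => ceaS
Step 4: S -> cD => ceacD
Step 5: D -> eE => ceaceE
Step 6: E -> a => ceacea
Total derivation steps: 6

6


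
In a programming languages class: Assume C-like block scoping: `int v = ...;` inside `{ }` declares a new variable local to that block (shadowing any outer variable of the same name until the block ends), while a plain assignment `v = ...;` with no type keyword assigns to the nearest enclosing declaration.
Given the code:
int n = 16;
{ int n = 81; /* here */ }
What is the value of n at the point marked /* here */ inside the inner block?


Analyzing scoping rules:
Outer scope: declares n = 16
Inner block: 'int n = 81;' declares a NEW n that shadows the outer one
Inside the block the inner declaration is in scope -> 81
Result: 81

81


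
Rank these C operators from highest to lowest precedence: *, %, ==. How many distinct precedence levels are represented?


Looking up precedence for each operator:
  * -> precedence 6
  % -> precedence 6
  == -> precedence 3
Sorted highest to lowest: *, %, ==
Distinct precedence values: [6, 3]
Number of distinct levels: 2

2


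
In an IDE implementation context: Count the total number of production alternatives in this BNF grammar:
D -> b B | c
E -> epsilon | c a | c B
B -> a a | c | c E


Counting alternatives per rule:
  D: 2 alternative(s)
  E: 3 alternative(s)
  B: 3 alternative(s)
Sum: 2 + 3 + 3 = 8

8


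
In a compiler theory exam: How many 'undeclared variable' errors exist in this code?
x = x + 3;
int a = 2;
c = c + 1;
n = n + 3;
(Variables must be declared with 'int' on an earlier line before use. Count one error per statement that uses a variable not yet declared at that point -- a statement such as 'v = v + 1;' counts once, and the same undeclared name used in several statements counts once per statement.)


Scanning code line by line:
  Line 1: use 'x' -> ERROR (undeclared)
  Line 2: declare 'a' -> declared = ['a']
  Line 3: use 'c' -> ERROR (undeclared)
  Line 4: use 'n' -> ERROR (undeclared)
Total undeclared variable errors: 3

3


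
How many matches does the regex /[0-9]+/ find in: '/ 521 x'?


Pattern: /[0-9]+/ (int literals)
Input: '/ 521 x'
Scanning for matches:
  Match 1: '521'
Total matches: 1

1


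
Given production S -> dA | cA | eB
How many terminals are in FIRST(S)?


Production: S -> dA | cA | eB
Examining each alternative for leading terminals:
  S -> dA : first terminal = 'd'
  S -> cA : first terminal = 'c'
  S -> eB : first terminal = 'e'
FIRST(S) = {c, d, e}
Count: 3

3


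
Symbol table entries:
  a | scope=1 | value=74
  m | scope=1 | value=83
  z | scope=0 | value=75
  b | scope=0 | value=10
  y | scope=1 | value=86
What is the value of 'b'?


Searching symbol table for 'b':
  a | scope=1 | value=74
  m | scope=1 | value=83
  z | scope=0 | value=75
  b | scope=0 | value=10 <- MATCH
  y | scope=1 | value=86
Found 'b' at scope 0 with value 10

10


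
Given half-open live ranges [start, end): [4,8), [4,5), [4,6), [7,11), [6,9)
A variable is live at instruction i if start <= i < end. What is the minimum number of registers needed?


Live ranges:
  Var0: [4, 8)
  Var1: [4, 5)
  Var2: [4, 6)
  Var3: [7, 11)
  Var4: [6, 9)
Sweep-line events (position, delta, active):
  pos=4 start -> active=1
  pos=4 start -> active=2
  pos=4 start -> active=3
  pos=5 end -> active=2
  pos=6 end -> active=1
  pos=6 start -> active=2
  pos=7 start -> active=3
  pos=8 end -> active=2
  pos=9 end -> active=1
  pos=11 end -> active=0
Maximum simultaneous active: 3
Minimum registers needed: 3

3


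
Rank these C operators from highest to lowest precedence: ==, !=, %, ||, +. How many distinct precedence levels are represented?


Looking up precedence for each operator:
  == -> precedence 3
  != -> precedence 3
  % -> precedence 6
  || -> precedence 1
  + -> precedence 5
Sorted highest to lowest: %, +, ==, !=, ||
Distinct precedence values: [6, 5, 3, 1]
Number of distinct levels: 4

4


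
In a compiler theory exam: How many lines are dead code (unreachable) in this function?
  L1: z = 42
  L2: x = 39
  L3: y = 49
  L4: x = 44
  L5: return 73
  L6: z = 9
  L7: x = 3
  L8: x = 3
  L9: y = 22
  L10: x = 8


Analyzing control flow:
  L1: reachable (before return)
  L2: reachable (before return)
  L3: reachable (before return)
  L4: reachable (before return)
  L5: reachable (return statement)
  L6: DEAD (after return at L5)
  L7: DEAD (after return at L5)
  L8: DEAD (after return at L5)
  L9: DEAD (after return at L5)
  L10: DEAD (after return at L5)
Return at L5, total lines = 10
Dead lines: L6 through L10
Count: 5

5


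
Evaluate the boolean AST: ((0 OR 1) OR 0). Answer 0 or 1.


Step 1: Evaluate inner node
  0 OR 1 = 1
Step 2: Evaluate root node
  1 OR 0 = 1

1


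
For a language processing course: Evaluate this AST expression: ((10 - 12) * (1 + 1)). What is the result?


Expression: ((10 - 12) * (1 + 1))
Evaluating step by step:
  10 - 12 = -2
  1 + 1 = 2
  -2 * 2 = -4
Result: -4

-4


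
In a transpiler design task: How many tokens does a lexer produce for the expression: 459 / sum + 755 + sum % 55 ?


Scanning '459 / sum + 755 + sum % 55'
Token 1: '459' -> integer_literal
Token 2: '/' -> operator
Token 3: 'sum' -> identifier
Token 4: '+' -> operator
Token 5: '755' -> integer_literal
Token 6: '+' -> operator
Token 7: 'sum' -> identifier
Token 8: '%' -> operator
Token 9: '55' -> integer_literal
Total tokens: 9

9


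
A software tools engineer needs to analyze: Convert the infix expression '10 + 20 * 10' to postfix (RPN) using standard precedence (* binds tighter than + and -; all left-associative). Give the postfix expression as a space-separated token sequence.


Applying the shunting-yard algorithm:
  Operand 10 -> output
  Push '+' onto operator stack -> op-stack: [+]
  Operand 20 -> output
  Push '*' onto operator stack -> op-stack: [+, *]
  Operand 10 -> output
  End of input: pop '*' to output
  End of input: pop '+' to output
Postfix result: 10 20 10 * +

10 20 10 * +


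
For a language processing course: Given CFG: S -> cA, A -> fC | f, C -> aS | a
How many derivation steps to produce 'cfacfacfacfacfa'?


Grammar: S -> cA, A -> fC | f, C -> aS | a
Deriving 'cfacfacfacfacfa':
Step 1: S -> cA => cA
Step 2: A -> fC => cfC
Step 3: C -> aS => cfaS
Step 4: S -> cA => cfacA
Step 5: A -> fC => cfacfC
Step 6: C -> aS => cfacfaS
Step 7: S -> cA => cfacfacA
Step 8: A -> fC => cfacfacfC
Step 9: C -> aS => cfacfacfaS
Step 10: S -> cA => cfacfacfacA
Step 11: A -> fC => cfacfacfacfC
Step 12: C -> aS => cfacfacfacfaS
Step 13: S -> cA => cfacfacfacfacA
Step 14: A -> fC => cfacfacfacfacfC
Step 15: C -> a => cfacfacfacfacfa
Total derivation steps: 15

15


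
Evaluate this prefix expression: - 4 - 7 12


Parsing prefix expression: - 4 - 7 12
Step 1: Innermost operation '- 7 12'
  7 - 12 = -5
Step 2: Outer operation '- 4 [-5]'
  4 - -5 = 9

9


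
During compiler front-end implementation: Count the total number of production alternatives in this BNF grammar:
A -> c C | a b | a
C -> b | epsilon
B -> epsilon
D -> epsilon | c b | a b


Counting alternatives per rule:
  A: 3 alternative(s)
  C: 2 alternative(s)
  B: 1 alternative(s)
  D: 3 alternative(s)
Sum: 3 + 2 + 1 + 3 = 9

9


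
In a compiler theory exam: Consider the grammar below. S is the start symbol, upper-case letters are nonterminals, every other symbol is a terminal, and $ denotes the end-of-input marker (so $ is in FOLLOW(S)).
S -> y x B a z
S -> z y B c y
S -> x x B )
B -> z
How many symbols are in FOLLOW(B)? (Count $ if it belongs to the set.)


S is the start symbol and does not occur in any rule body, so FOLLOW(S) = {$}.
Examining every occurrence of B in a rule body:
  S -> y x B a z : B is followed by terminal 'a' -> add 'a'
  S -> z y B c y : B is followed by terminal 'c' -> add 'c'
  S -> x x B ) : B is followed by terminal ')' -> add ')'
  B -> z : B does not occur in the body -> contributes nothing
FOLLOW(B) = {), a, c}
Count: 3

3


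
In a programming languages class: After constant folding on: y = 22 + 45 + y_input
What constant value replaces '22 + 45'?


Identifying constant sub-expression:
  Original: y = 22 + 45 + y_input
  22 and 45 are both compile-time constants
  Evaluating: 22 + 45 = 67
  After folding: y = 67 + y_input

67


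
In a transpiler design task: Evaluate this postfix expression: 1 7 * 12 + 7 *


Processing tokens left to right:
Push 1, Push 7
Pop 1 and 7, compute 1 * 7 = 7, push 7
Push 12
Pop 7 and 12, compute 7 + 12 = 19, push 19
Push 7
Pop 19 and 7, compute 19 * 7 = 133, push 133
Stack result: 133

133


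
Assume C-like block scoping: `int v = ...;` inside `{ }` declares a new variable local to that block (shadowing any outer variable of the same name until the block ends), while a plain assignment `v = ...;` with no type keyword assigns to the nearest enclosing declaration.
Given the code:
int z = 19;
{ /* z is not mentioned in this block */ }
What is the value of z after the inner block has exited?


Analyzing scoping rules:
Outer scope: declares z = 19
Inner block: z is neither redeclared nor assigned -> unchanged
After the block -> 19
Result: 19

19


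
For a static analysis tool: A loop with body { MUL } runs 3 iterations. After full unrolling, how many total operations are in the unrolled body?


Loop body operations: MUL (1 op per iteration)
Unrolling 3 iterations:
  Iteration 1: MUL (1 ops)
  Iteration 2: MUL (1 ops)
  Iteration 3: MUL (1 ops)
Total: 3 iterations * 1 ops/iter = 3 operations

3


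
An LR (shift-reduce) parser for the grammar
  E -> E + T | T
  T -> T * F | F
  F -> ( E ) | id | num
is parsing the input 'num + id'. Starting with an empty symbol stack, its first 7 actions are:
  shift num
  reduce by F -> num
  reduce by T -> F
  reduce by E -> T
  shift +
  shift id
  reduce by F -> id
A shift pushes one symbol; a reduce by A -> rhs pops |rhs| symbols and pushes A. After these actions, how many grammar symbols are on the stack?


Tracking the symbol stack through each action:
  Action 1: shift 'num' : push -> stack = [num] (size 1)
  Action 2: reduce by F -> num : pop 1, push F -> stack = [F] (size 1)
  Action 3: reduce by T -> F : pop 1, push T -> stack = [T] (size 1)
  Action 4: reduce by E -> T : pop 1, push E -> stack = [E] (size 1)
  Action 5: shift '+' : push -> stack = [E, +] (size 2)
  Action 6: shift 'id' : push -> stack = [E, +, id] (size 3)
  Action 7: reduce by F -> id : pop 1, push F -> stack = [E, +, F] (size 3)
Final stack size: 3

3


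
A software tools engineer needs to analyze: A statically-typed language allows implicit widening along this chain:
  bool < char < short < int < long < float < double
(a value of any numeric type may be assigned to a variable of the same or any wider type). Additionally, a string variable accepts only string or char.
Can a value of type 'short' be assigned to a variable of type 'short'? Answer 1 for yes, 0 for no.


Target variable type: short
Source value type: short
Numeric ranks: short=2, short=2
Widening allowed iff rank(source) <= rank(target): 2 <= 2? Yes
Result: 1

1


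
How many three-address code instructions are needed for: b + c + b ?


Expression: b + c + b
Generating three-address code (respecting * over +/- precedence):
  Instruction 1: t1 = b + c
  Instruction 2: t2 = t1 + b
Total instructions: 2

2


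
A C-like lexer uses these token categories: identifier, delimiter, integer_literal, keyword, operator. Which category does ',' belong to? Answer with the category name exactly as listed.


Token: ','
Checking categories:
  identifier: no
  integer_literal: no
  operator: no
  keyword: no
  delimiter: YES
Category: delimiter

delimiter


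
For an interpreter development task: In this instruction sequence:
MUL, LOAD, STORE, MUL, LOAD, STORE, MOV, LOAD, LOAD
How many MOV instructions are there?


Scanning instruction sequence for MOV:
  Position 1: MUL
  Position 2: LOAD
  Position 3: STORE
  Position 4: MUL
  Position 5: LOAD
  Position 6: STORE
  Position 7: MOV <- MATCH
  Position 8: LOAD
  Position 9: LOAD
Matches at positions: [7]
Total MOV count: 1

1


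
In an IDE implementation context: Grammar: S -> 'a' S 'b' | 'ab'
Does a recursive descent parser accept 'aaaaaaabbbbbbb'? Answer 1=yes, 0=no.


Grammar accepts strings of the form a^n b^n (n >= 1)
Word: 'aaaaaaabbbbbbb'
Counting: 7 a's and 7 b's
Check: 7 == 7? Yes
Derivation (S -> aSb applied 6 time(s), then S -> ab): S => aSb => aaSbb => aaaSbbb => aaaaSbbbb => aaaaaSbbbbb => aaaaaaSbbbbbb => aaaaaaabbbbbbb
Accepted

1


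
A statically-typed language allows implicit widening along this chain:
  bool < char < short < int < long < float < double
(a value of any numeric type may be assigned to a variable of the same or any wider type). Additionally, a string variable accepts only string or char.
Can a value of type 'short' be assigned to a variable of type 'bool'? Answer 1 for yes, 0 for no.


Target variable type: bool
Source value type: short
Numeric ranks: short=2, bool=0
Widening allowed iff rank(source) <= rank(target): 2 <= 0? No
Result: 0

0


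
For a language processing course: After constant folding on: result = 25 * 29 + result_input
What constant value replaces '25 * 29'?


Identifying constant sub-expression:
  Original: result = 25 * 29 + result_input
  25 and 29 are both compile-time constants
  Evaluating: 25 * 29 = 725
  After folding: result = 725 + result_input

725


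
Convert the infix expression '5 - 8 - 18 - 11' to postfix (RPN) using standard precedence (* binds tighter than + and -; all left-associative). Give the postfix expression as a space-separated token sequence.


Applying the shunting-yard algorithm:
  Operand 5 -> output
  Push '-' onto operator stack -> op-stack: [-]
  Operand 8 -> output
  See '-' (prec 1); top '-' (prec 1) >= it -> pop '-' to output
  Push '-' onto operator stack -> op-stack: [-]
  Operand 18 -> output
  See '-' (prec 1); top '-' (prec 1) >= it -> pop '-' to output
  Push '-' onto operator stack -> op-stack: [-]
  Operand 11 -> output
  End of input: pop '-' to output
Postfix result: 5 8 - 18 - 11 -

5 8 - 18 - 11 -


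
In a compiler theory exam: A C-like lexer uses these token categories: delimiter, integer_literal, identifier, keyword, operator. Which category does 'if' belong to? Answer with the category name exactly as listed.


Token: 'if'
Checking categories:
  identifier: no
  integer_literal: no
  operator: no
  keyword: YES
  delimiter: no
Category: keyword

keyword


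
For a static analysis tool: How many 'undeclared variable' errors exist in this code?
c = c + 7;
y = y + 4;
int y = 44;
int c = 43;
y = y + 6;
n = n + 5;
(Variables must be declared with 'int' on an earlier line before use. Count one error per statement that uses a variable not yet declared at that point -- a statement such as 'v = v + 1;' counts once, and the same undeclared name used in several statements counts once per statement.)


Scanning code line by line:
  Line 1: use 'c' -> ERROR (undeclared)
  Line 2: use 'y' -> ERROR (undeclared)
  Line 3: declare 'y' -> declared = ['y']
  Line 4: declare 'c' -> declared = ['c', 'y']
  Line 5: use 'y' -> OK (declared)
  Line 6: use 'n' -> ERROR (undeclared)
Total undeclared variable errors: 3

3


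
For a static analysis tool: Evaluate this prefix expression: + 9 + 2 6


Parsing prefix expression: + 9 + 2 6
Step 1: Innermost operation '+ 2 6'
  2 + 6 = 8
Step 2: Outer operation '+ 9 [8]'
  9 + 8 = 17

17


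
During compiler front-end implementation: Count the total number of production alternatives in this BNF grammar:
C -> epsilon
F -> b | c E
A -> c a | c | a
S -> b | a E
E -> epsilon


Counting alternatives per rule:
  C: 1 alternative(s)
  F: 2 alternative(s)
  A: 3 alternative(s)
  S: 2 alternative(s)
  E: 1 alternative(s)
Sum: 1 + 2 + 3 + 2 + 1 = 9

9


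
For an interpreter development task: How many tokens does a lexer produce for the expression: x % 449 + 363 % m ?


Scanning 'x % 449 + 363 % m'
Token 1: 'x' -> identifier
Token 2: '%' -> operator
Token 3: '449' -> integer_literal
Token 4: '+' -> operator
Token 5: '363' -> integer_literal
Token 6: '%' -> operator
Token 7: 'm' -> identifier
Total tokens: 7

7


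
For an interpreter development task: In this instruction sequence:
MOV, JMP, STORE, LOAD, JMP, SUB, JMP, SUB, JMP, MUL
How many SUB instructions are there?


Scanning instruction sequence for SUB:
  Position 1: MOV
  Position 2: JMP
  Position 3: STORE
  Position 4: LOAD
  Position 5: JMP
  Position 6: SUB <- MATCH
  Position 7: JMP
  Position 8: SUB <- MATCH
  Position 9: JMP
  Position 10: MUL
Matches at positions: [6, 8]
Total SUB count: 2

2


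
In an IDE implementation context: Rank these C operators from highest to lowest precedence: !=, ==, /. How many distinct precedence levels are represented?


Looking up precedence for each operator:
  != -> precedence 3
  == -> precedence 3
  / -> precedence 6
Sorted highest to lowest: /, !=, ==
Distinct precedence values: [6, 3]
Number of distinct levels: 2

2


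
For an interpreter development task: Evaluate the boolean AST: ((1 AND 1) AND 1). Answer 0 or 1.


Step 1: Evaluate inner node
  1 AND 1 = 1
Step 2: Evaluate root node
  1 AND 1 = 1

1


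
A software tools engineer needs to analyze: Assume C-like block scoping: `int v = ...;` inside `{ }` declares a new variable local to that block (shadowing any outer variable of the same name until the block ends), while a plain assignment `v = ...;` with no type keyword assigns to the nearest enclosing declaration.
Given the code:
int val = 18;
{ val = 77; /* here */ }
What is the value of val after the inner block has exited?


Analyzing scoping rules:
Outer scope: declares val = 18
Inner block: 'val = 77;' has no type keyword, so it is an assignment to the outer val (no shadowing)
The assignment changed the outer variable itself, so the new value persists after the block -> 77
Result: 77

77


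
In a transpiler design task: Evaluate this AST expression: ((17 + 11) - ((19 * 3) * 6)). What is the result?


Expression: ((17 + 11) - ((19 * 3) * 6))
Evaluating step by step:
  17 + 11 = 28
  19 * 3 = 57
  57 * 6 = 342
  28 - 342 = -314
Result: -314

-314


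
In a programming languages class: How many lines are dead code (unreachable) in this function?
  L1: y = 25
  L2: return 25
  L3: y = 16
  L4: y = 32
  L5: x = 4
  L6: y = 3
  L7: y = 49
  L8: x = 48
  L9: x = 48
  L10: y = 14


Analyzing control flow:
  L1: reachable (before return)
  L2: reachable (return statement)
  L3: DEAD (after return at L2)
  L4: DEAD (after return at L2)
  L5: DEAD (after return at L2)
  L6: DEAD (after return at L2)
  L7: DEAD (after return at L2)
  L8: DEAD (after return at L2)
  L9: DEAD (after return at L2)
  L10: DEAD (after return at L2)
Return at L2, total lines = 10
Dead lines: L3 through L10
Count: 8

8


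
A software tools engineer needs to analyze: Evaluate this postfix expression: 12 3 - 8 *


Processing tokens left to right:
Push 12, Push 3
Pop 12 and 3, compute 12 - 3 = 9, push 9
Push 8
Pop 9 and 8, compute 9 * 8 = 72, push 72
Stack result: 72

72


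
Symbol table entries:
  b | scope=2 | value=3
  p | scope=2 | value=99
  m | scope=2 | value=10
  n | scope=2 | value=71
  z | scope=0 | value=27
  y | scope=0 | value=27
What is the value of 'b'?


Searching symbol table for 'b':
  b | scope=2 | value=3 <- MATCH
  p | scope=2 | value=99
  m | scope=2 | value=10
  n | scope=2 | value=71
  z | scope=0 | value=27
  y | scope=0 | value=27
Found 'b' at scope 2 with value 3

3


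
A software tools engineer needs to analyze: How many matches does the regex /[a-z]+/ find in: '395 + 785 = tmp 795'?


Pattern: /[a-z]+/ (identifiers)
Input: '395 + 785 = tmp 795'
Scanning for matches:
  Match 1: 'tmp'
Total matches: 1

1


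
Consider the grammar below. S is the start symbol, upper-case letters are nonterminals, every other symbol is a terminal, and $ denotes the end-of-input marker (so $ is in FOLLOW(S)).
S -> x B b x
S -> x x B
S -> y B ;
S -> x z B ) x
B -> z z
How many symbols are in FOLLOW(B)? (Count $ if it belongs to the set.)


S is the start symbol and does not occur in any rule body, so FOLLOW(S) = {$}.
Examining every occurrence of B in a rule body:
  S -> x B b x : B is followed by terminal 'b' -> add 'b'
  S -> x x B : B is at the right end -> add FOLLOW(S) = {$}
  S -> y B ; : B is followed by terminal ';' -> add ';'
  S -> x z B ) x : B is followed by terminal ')' -> add ')'
  B -> z z : B does not occur in the body -> contributes nothing
FOLLOW(B) = {), ;, b, $}
Count: 4

4


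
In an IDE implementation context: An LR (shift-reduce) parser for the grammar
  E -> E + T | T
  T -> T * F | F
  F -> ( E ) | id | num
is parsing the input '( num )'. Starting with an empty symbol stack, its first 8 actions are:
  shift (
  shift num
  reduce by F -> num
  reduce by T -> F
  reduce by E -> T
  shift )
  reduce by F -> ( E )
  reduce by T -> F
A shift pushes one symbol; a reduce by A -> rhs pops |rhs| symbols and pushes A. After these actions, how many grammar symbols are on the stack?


Tracking the symbol stack through each action:
  Action 1: shift '(' : push -> stack = [(] (size 1)
  Action 2: shift 'num' : push -> stack = [(, num] (size 2)
  Action 3: reduce by F -> num : pop 1, push F -> stack = [(, F] (size 2)
  Action 4: reduce by T -> F : pop 1, push T -> stack = [(, T] (size 2)
  Action 5: reduce by E -> T : pop 1, push E -> stack = [(, E] (size 2)
  Action 6: shift ')' : push -> stack = [(, E, )] (size 3)
  Action 7: reduce by F -> ( E ) : pop 3, push F -> stack = [F] (size 1)
  Action 8: reduce by T -> F : pop 1, push T -> stack = [T] (size 1)
Final stack size: 1

1
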